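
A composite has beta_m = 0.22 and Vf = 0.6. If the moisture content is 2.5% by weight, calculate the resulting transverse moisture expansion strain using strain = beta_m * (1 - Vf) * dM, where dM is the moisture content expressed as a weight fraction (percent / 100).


dM = 2.5/100 = 0.025
strain = beta_m * (1-Vf) * dM = 0.22 * 0.4 * 0.025 = 0.0022

0.0022


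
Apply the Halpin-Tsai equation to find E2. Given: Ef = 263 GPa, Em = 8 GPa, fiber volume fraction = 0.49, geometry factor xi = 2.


eta = (Ef/Em - 1)/(Ef/Em + xi) = (32.875 - 1)/(32.875 + 2) = 0.914
E2 = Em*(1+xi*eta*Vf)/(1-eta*Vf) = 27.47 GPa

27.47 GPa


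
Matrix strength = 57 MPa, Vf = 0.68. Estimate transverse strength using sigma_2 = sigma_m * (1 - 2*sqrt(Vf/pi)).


factor = 1 - 2*sqrt(0.68/pi) = 0.0695
sigma_2 = 57 * 0.0695 = 3.96 MPa

3.96 MPa


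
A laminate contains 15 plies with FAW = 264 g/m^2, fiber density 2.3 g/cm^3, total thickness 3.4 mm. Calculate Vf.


Vf = n * FAW / (rho_f * h * 1000) = 15 * 264 / (2.3 * 3.4 * 1000) = 0.5064

0.5064


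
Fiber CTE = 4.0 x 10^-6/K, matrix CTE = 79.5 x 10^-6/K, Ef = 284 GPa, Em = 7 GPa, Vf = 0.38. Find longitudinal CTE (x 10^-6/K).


E1 = Ef*Vf + Em*(1-Vf) = 112.26
alpha_1 = (alpha_f*Ef*Vf + alpha_m*Em*(1-Vf))/E1 = 6.92 x 10^-6/K

6.92 x 10^-6/K


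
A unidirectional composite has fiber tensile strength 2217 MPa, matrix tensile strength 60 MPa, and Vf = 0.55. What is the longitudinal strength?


sigma_1 = sigma_f*Vf + sigma_m*(1-Vf) = 2217*0.55 + 60*0.45 = 1246.4 MPa

1246.4 MPa


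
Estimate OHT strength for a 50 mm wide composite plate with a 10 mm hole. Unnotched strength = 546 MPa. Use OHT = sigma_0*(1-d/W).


OHT = sigma_0*(1-d/W) = 546*(1-10/50) = 436.8 MPa

436.8 MPa


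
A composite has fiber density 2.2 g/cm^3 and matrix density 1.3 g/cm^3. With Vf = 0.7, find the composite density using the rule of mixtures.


rho_c = rho_f*Vf + rho_m*(1-Vf) = 2.2*0.7 + 1.3*0.3 = 1.93 g/cm^3

1.93 g/cm^3


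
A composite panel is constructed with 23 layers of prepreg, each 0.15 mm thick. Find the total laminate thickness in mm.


h = n * t_ply = 23 * 0.15 = 3.45 mm

3.45 mm


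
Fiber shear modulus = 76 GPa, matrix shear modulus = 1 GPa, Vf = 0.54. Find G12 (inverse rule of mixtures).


1/G12 = Vf/Gf + (1-Vf)/Gm = 0.54/76 + 0.46/1
G12 = 2.14 GPa

2.14 GPa


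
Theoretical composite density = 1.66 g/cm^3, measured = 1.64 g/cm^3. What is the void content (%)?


Void% = (rho_theo - rho_actual)/rho_theo * 100 = (1.66 - 1.64)/1.66 * 100 = 1.2%

1.2%


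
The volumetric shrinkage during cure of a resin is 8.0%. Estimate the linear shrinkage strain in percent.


Linear shrinkage ≈ vol_shrink/3 = 8.0/3 = 2.667%

2.667%


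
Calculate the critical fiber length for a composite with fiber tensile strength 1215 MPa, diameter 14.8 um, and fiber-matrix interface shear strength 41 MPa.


Lc = sigma_f * d / (2 * tau_i) = 1215 * 14.8 / (2 * 41) = 219.3 um

219.3 um


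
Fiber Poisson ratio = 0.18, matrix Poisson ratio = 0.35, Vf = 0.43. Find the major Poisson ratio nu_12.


nu_12 = nu_f*Vf + nu_m*(1-Vf) = 0.18*0.43 + 0.35*0.57 = 0.2769

0.2769


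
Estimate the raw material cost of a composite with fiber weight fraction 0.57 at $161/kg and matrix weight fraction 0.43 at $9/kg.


Cost = cost_f*Wf + cost_m*Wm = 161*0.57 + 9*0.43 = $95.64/kg

$95.64/kg


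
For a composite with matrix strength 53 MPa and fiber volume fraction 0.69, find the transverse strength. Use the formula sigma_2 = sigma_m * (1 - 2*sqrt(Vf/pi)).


factor = 1 - 2*sqrt(0.69/pi) = 0.0627
sigma_2 = 53 * 0.0627 = 3.32 MPa

3.32 MPa


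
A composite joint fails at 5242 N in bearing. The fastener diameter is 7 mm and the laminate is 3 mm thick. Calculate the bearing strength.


sigma_br = F/(d*h) = 5242/(7*3) = 249.6 MPa

249.6 MPa


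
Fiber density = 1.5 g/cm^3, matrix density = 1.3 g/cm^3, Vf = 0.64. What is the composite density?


rho_c = rho_f*Vf + rho_m*(1-Vf) = 1.5*0.64 + 1.3*0.36 = 1.428 g/cm^3

1.428 g/cm^3


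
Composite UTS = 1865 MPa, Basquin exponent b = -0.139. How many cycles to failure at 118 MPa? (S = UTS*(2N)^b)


N = 0.5 * (S/UTS)^(1/b) = 0.5 * (118/1865)^(1/-0.139) = 2.1058e+08 cycles

2.1058e+08 cycles


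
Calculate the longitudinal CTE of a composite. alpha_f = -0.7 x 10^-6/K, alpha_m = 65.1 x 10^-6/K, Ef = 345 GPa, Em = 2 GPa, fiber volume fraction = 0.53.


E1 = Ef*Vf + Em*(1-Vf) = 183.79
alpha_1 = (alpha_f*Ef*Vf + alpha_m*Em*(1-Vf))/E1 = -0.36 x 10^-6/K

-0.36 x 10^-6/K


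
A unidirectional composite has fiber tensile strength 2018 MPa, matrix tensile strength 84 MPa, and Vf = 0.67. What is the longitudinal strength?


sigma_1 = sigma_f*Vf + sigma_m*(1-Vf) = 2018*0.67 + 84*0.33 = 1379.8 MPa

1379.8 MPa


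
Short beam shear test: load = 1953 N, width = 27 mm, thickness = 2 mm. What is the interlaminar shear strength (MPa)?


ILSS = 3F/(4bh) = 3*1953/(4*27*2) = 27.13 MPa

27.13 MPa


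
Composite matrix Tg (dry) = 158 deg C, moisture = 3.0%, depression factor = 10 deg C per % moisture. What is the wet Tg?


Tg_wet = Tg_dry - k*moisture = 158 - 10*3.0 = 128.0 deg C

128.0 deg C


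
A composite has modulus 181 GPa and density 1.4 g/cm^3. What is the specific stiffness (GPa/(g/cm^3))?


Specific stiffness = E/rho = 181/1.4 = 129.3 GPa/(g/cm^3)

129.3 GPa/(g/cm^3)


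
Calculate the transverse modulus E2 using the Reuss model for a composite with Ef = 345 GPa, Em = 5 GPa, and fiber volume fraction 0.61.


1/E2 = Vf/Ef + (1-Vf)/Em = 0.61/345 + 0.39/5
E2 = 12.54 GPa

12.54 GPa


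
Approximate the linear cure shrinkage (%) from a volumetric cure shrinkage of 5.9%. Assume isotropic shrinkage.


Linear shrinkage ≈ vol_shrink/3 = 5.9/3 = 1.967%

1.967%


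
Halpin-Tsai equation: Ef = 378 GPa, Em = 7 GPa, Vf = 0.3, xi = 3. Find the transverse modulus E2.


eta = (Ef/Em - 1)/(Ef/Em + xi) = (54.0 - 1)/(54.0 + 3) = 0.9298
E2 = Em*(1+xi*eta*Vf)/(1-eta*Vf) = 17.83 GPa

17.83 GPa


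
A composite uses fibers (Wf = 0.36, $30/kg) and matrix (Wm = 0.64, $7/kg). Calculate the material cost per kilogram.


Cost = cost_f*Wf + cost_m*Wm = 30*0.36 + 7*0.64 = $15.28/kg

$15.28/kg


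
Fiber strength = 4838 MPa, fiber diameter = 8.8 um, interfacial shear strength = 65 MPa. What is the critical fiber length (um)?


Lc = sigma_f * d / (2 * tau_i) = 4838 * 8.8 / (2 * 65) = 327.5 um

327.5 um


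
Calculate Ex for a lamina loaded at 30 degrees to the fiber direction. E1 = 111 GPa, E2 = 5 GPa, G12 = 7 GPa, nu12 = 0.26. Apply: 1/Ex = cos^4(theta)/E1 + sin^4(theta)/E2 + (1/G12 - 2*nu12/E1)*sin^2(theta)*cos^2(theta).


cos^4(30) = 0.5625, sin^4(30) = 0.0625, sin^2(30)*cos^2(30) = 0.1875
1/G12 - 2*nu12/E1 = 1/7 - 2*0.26/111 = 0.138172 GPa^-1
1/Ex = 0.5625/111 + 0.0625/5 + 0.138172*0.1875 = 0.0434749 GPa^-1
Ex = 23.0 GPa

23.0 GPa


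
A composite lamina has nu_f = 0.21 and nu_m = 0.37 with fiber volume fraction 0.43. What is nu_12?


nu_12 = nu_f*Vf + nu_m*(1-Vf) = 0.21*0.43 + 0.37*0.57 = 0.3012

0.3012


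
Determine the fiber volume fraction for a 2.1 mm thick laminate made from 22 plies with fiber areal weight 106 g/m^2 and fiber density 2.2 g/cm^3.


Vf = n * FAW / (rho_f * h * 1000) = 22 * 106 / (2.2 * 2.1 * 1000) = 0.5048

0.5048


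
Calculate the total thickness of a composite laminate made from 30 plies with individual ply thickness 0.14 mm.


h = n * t_ply = 30 * 0.14 = 4.2 mm

4.2 mm


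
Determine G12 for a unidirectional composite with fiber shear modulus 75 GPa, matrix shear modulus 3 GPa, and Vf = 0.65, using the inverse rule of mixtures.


1/G12 = Vf/Gf + (1-Vf)/Gm = 0.65/75 + 0.35/3
G12 = 7.98 GPa

7.98 GPa


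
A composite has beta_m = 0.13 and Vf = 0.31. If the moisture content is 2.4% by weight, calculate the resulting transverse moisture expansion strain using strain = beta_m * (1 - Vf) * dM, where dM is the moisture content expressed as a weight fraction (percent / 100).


dM = 2.4/100 = 0.024
strain = beta_m * (1-Vf) * dM = 0.13 * 0.69 * 0.024 = 0.0021528

0.0021528


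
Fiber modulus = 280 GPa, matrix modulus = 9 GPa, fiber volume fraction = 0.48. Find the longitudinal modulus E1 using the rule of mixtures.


E1 = Ef*Vf + Em*(1-Vf) = 280*0.48 + 9*0.52 = 139.08 GPa

139.08 GPa


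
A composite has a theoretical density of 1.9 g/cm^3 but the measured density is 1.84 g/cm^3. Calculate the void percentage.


Void% = (rho_theo - rho_actual)/rho_theo * 100 = (1.9 - 1.84)/1.9 * 100 = 3.16%

3.16%


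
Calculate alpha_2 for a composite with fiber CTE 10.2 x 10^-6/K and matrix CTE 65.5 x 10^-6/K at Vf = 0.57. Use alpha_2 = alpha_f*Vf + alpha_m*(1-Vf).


alpha_2 = alpha_f*Vf + alpha_m*(1-Vf) = 10.2*0.57 + 65.5*0.43 = 34.0 x 10^-6/K

34.0 x 10^-6/K


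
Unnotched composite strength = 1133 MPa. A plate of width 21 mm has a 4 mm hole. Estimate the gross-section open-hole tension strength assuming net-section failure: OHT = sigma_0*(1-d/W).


OHT = sigma_0*(1-d/W) = 1133*(1-4/21) = 917.2 MPa

917.2 MPa


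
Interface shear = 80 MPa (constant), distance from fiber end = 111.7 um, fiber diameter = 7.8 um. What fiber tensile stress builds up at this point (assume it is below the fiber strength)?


Force balance: sigma_f * (pi*d^2/4) = tau * (pi*d) * x  ->  sigma_f = 4 * tau * x / d
sigma_f = 4 * 80 * 111.7 / 7.8 = 4582.6 MPa

4582.6 MPa


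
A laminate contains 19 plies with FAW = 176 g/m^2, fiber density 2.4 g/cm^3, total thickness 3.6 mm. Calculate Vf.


Vf = n * FAW / (rho_f * h * 1000) = 19 * 176 / (2.4 * 3.6 * 1000) = 0.387

0.387


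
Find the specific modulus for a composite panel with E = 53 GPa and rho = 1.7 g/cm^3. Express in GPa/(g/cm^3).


Specific stiffness = E/rho = 53/1.7 = 31.2 GPa/(g/cm^3)

31.2 GPa/(g/cm^3)


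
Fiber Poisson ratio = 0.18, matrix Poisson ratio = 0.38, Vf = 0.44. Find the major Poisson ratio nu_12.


nu_12 = nu_f*Vf + nu_m*(1-Vf) = 0.18*0.44 + 0.38*0.56 = 0.292

0.292


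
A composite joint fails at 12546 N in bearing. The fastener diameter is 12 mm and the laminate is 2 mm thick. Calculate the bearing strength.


sigma_br = F/(d*h) = 12546/(12*2) = 522.8 MPa

522.8 MPa


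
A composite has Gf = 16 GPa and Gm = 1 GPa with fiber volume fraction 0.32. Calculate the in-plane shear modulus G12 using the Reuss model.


1/G12 = Vf/Gf + (1-Vf)/Gm = 0.32/16 + 0.68/1
G12 = 1.43 GPa

1.43 GPa


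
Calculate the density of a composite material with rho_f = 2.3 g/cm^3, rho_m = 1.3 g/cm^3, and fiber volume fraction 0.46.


rho_c = rho_f*Vf + rho_m*(1-Vf) = 2.3*0.46 + 1.3*0.54 = 1.76 g/cm^3

1.76 g/cm^3


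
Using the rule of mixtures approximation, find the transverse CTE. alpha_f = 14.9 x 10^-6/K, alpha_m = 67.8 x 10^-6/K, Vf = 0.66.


alpha_2 = alpha_f*Vf + alpha_m*(1-Vf) = 14.9*0.66 + 67.8*0.34 = 32.9 x 10^-6/K

32.9 x 10^-6/K


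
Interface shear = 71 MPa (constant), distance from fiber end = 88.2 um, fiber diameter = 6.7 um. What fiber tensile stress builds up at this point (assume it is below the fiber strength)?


Force balance: sigma_f * (pi*d^2/4) = tau * (pi*d) * x  ->  sigma_f = 4 * tau * x / d
sigma_f = 4 * 71 * 88.2 / 6.7 = 3738.6 MPa

3738.6 MPa


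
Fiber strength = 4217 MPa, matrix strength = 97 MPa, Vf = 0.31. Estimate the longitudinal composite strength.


sigma_1 = sigma_f*Vf + sigma_m*(1-Vf) = 4217*0.31 + 97*0.69 = 1374.2 MPa

1374.2 MPa


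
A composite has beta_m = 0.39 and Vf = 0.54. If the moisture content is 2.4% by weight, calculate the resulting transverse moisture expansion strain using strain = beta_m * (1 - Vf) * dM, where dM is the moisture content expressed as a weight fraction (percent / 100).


dM = 2.4/100 = 0.024
strain = beta_m * (1-Vf) * dM = 0.39 * 0.46 * 0.024 = 0.0043056

0.0043056


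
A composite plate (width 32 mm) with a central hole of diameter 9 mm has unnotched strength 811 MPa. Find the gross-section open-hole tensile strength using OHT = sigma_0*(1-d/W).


OHT = sigma_0*(1-d/W) = 811*(1-9/32) = 582.9 MPa

582.9 MPa


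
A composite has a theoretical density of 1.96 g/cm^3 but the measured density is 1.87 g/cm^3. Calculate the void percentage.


Void% = (rho_theo - rho_actual)/rho_theo * 100 = (1.96 - 1.87)/1.96 * 100 = 4.59%

4.59%


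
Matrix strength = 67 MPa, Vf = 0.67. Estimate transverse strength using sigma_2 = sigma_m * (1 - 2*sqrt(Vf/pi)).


factor = 1 - 2*sqrt(0.67/pi) = 0.0764
sigma_2 = 67 * 0.0764 = 5.12 MPa

5.12 MPa


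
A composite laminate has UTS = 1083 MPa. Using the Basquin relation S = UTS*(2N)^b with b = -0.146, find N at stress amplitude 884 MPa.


N = 0.5 * (S/UTS)^(1/b) = 0.5 * (884/1083)^(1/-0.146) = 2.0087 cycles

2.0087 cycles


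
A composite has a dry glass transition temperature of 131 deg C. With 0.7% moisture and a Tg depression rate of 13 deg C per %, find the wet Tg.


Tg_wet = Tg_dry - k*moisture = 131 - 13*0.7 = 121.9 deg C

121.9 deg C


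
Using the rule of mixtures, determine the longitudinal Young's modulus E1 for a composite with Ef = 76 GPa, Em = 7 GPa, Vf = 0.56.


E1 = Ef*Vf + Em*(1-Vf) = 76*0.56 + 7*0.44 = 45.64 GPa

45.64 GPa


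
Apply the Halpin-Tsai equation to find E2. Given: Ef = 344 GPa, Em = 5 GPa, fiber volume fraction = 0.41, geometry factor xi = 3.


eta = (Ef/Em - 1)/(Ef/Em + xi) = (68.8 - 1)/(68.8 + 3) = 0.9443
E2 = Em*(1+xi*eta*Vf)/(1-eta*Vf) = 17.63 GPa

17.63 GPa


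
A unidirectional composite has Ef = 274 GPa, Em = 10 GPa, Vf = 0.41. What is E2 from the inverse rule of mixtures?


1/E2 = Vf/Ef + (1-Vf)/Em = 0.41/274 + 0.59/10
E2 = 16.53 GPa

16.53 GPa


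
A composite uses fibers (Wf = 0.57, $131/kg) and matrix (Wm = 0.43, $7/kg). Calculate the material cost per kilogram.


Cost = cost_f*Wf + cost_m*Wm = 131*0.57 + 7*0.43 = $77.68/kg

$77.68/kg


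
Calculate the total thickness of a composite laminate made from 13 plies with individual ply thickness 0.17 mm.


h = n * t_ply = 13 * 0.17 = 2.21 mm

2.21 mm


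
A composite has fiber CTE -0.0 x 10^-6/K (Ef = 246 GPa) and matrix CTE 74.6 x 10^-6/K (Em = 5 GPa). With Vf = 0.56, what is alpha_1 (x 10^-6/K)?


E1 = Ef*Vf + Em*(1-Vf) = 139.96
alpha_1 = (alpha_f*Ef*Vf + alpha_m*Em*(1-Vf))/E1 = 1.17 x 10^-6/K

1.17 x 10^-6/K


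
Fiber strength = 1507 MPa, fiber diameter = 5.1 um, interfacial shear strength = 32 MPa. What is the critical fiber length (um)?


Lc = sigma_f * d / (2 * tau_i) = 1507 * 5.1 / (2 * 32) = 120.1 um

120.1 um


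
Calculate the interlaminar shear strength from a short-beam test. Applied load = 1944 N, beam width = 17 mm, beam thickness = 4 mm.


ILSS = 3F/(4bh) = 3*1944/(4*17*4) = 21.44 MPa

21.44 MPa


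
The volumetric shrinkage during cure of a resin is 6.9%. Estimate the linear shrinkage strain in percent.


Linear shrinkage ≈ vol_shrink/3 = 6.9/3 = 2.3%

2.3%


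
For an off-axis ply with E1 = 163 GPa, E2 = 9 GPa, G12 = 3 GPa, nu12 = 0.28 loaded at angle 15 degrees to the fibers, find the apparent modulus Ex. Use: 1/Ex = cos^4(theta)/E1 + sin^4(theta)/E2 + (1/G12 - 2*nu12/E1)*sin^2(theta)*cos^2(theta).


cos^4(15) = 0.870513, sin^4(15) = 0.004487, sin^2(15)*cos^2(15) = 0.0625
1/G12 - 2*nu12/E1 = 1/3 - 2*0.28/163 = 0.329898 GPa^-1
1/Ex = 0.870513/163 + 0.004487/9 + 0.329898*0.0625 = 0.0264578 GPa^-1
Ex = 37.8 GPa

37.8 GPa


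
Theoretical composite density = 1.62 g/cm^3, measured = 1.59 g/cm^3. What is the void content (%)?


Void% = (rho_theo - rho_actual)/rho_theo * 100 = (1.62 - 1.59)/1.62 * 100 = 1.85%

1.85%


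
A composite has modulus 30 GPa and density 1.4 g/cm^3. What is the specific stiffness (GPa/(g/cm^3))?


Specific stiffness = E/rho = 30/1.4 = 21.4 GPa/(g/cm^3)

21.4 GPa/(g/cm^3)


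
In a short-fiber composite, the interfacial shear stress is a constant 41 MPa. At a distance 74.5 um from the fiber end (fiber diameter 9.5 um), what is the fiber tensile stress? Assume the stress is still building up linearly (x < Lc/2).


Force balance: sigma_f * (pi*d^2/4) = tau * (pi*d) * x  ->  sigma_f = 4 * tau * x / d
sigma_f = 4 * 41 * 74.5 / 9.5 = 1286.1 MPa

1286.1 MPa


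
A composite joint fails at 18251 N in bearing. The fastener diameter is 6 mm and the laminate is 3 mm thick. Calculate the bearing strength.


sigma_br = F/(d*h) = 18251/(6*3) = 1013.9 MPa

1013.9 MPa


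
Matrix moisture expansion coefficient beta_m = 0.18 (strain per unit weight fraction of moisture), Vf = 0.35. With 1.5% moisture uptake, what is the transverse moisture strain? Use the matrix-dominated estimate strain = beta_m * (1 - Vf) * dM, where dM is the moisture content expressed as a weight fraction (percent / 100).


dM = 1.5/100 = 0.015
strain = beta_m * (1-Vf) * dM = 0.18 * 0.65 * 0.015 = 0.001755

0.001755


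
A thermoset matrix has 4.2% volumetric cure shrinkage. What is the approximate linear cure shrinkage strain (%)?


Linear shrinkage ≈ vol_shrink/3 = 4.2/3 = 1.4%

1.4%


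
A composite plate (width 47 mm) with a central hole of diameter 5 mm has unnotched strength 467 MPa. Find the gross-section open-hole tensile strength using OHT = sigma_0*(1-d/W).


OHT = sigma_0*(1-d/W) = 467*(1-5/47) = 417.3 MPa

417.3 MPa


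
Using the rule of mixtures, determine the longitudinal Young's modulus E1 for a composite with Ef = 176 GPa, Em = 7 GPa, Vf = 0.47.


E1 = Ef*Vf + Em*(1-Vf) = 176*0.47 + 7*0.53 = 86.43 GPa

86.43 GPa


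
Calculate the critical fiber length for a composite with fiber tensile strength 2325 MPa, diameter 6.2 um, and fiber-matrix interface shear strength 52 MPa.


Lc = sigma_f * d / (2 * tau_i) = 2325 * 6.2 / (2 * 52) = 138.6 um

138.6 um


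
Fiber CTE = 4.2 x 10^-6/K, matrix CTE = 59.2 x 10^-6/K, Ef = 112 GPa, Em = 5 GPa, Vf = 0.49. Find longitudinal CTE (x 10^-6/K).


E1 = Ef*Vf + Em*(1-Vf) = 57.43
alpha_1 = (alpha_f*Ef*Vf + alpha_m*Em*(1-Vf))/E1 = 6.64 x 10^-6/K

6.64 x 10^-6/K


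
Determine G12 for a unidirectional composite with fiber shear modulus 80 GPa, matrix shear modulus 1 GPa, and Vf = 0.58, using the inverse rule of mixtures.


1/G12 = Vf/Gf + (1-Vf)/Gm = 0.58/80 + 0.42/1
G12 = 2.34 GPa

2.34 GPa


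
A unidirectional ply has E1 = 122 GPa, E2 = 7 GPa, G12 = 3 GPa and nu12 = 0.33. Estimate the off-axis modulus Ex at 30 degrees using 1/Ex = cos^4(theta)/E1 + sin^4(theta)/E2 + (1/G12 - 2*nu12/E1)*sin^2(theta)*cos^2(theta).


cos^4(30) = 0.5625, sin^4(30) = 0.0625, sin^2(30)*cos^2(30) = 0.1875
1/G12 - 2*nu12/E1 = 1/3 - 2*0.33/122 = 0.327923 GPa^-1
1/Ex = 0.5625/122 + 0.0625/7 + 0.327923*0.1875 = 0.0750249 GPa^-1
Ex = 13.33 GPa

13.33 GPa


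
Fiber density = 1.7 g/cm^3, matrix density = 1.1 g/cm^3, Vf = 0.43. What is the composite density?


rho_c = rho_f*Vf + rho_m*(1-Vf) = 1.7*0.43 + 1.1*0.57 = 1.358 g/cm^3

1.358 g/cm^3


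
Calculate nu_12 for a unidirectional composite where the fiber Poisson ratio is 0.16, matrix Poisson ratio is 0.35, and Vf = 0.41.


nu_12 = nu_f*Vf + nu_m*(1-Vf) = 0.16*0.41 + 0.35*0.59 = 0.2721

0.2721


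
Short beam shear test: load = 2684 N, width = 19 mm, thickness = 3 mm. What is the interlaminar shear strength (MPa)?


ILSS = 3F/(4bh) = 3*2684/(4*19*3) = 35.32 MPa

35.32 MPa


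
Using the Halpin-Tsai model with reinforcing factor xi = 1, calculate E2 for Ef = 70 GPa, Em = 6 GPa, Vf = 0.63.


eta = (Ef/Em - 1)/(Ef/Em + xi) = (11.6667 - 1)/(11.6667 + 1) = 0.8421
E2 = Em*(1+xi*eta*Vf)/(1-eta*Vf) = 19.56 GPa

19.56 GPa


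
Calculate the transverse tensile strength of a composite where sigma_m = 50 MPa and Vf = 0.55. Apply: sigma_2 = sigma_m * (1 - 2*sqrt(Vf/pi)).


factor = 1 - 2*sqrt(0.55/pi) = 0.1632
sigma_2 = 50 * 0.1632 = 8.16 MPa

8.16 MPa


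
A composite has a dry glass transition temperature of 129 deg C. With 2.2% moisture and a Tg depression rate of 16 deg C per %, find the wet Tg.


Tg_wet = Tg_dry - k*moisture = 129 - 16*2.2 = 93.8 deg C

93.8 deg C


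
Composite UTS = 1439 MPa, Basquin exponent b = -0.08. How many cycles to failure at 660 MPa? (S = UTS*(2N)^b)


N = 0.5 * (S/UTS)^(1/b) = 0.5 * (660/1439)^(1/-0.08) = 8519.8262 cycles

8519.8262 cycles


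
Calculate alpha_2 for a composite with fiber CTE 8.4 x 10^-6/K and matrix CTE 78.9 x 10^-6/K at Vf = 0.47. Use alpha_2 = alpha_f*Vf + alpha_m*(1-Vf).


alpha_2 = alpha_f*Vf + alpha_m*(1-Vf) = 8.4*0.47 + 78.9*0.53 = 45.8 x 10^-6/K

45.8 x 10^-6/K


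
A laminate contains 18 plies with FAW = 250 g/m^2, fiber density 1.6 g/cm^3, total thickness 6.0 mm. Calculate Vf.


Vf = n * FAW / (rho_f * h * 1000) = 18 * 250 / (1.6 * 6.0 * 1000) = 0.4688

0.4688


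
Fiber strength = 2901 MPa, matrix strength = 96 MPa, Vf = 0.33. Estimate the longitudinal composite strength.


sigma_1 = sigma_f*Vf + sigma_m*(1-Vf) = 2901*0.33 + 96*0.67 = 1021.7 MPa

1021.7 MPa


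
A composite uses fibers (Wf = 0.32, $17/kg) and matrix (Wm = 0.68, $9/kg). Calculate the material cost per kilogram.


Cost = cost_f*Wf + cost_m*Wm = 17*0.32 + 9*0.68 = $11.56/kg

$11.56/kg


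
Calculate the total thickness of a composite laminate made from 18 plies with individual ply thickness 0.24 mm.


h = n * t_ply = 18 * 0.24 = 4.32 mm

4.32 mm


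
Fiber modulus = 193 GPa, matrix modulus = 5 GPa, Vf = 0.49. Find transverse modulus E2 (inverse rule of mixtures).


1/E2 = Vf/Ef + (1-Vf)/Em = 0.49/193 + 0.51/5
E2 = 9.57 GPa

9.57 GPa


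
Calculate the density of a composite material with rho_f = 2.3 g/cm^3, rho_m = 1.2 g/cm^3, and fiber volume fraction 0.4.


rho_c = rho_f*Vf + rho_m*(1-Vf) = 2.3*0.4 + 1.2*0.6 = 1.64 g/cm^3

1.64 g/cm^3


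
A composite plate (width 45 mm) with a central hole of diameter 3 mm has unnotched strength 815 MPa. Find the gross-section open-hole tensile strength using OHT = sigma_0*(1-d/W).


OHT = sigma_0*(1-d/W) = 815*(1-3/45) = 760.7 MPa

760.7 MPa


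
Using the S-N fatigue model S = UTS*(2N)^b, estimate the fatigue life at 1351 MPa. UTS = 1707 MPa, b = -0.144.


N = 0.5 * (S/UTS)^(1/b) = 0.5 * (1351/1707)^(1/-0.144) = 2.5373 cycles

2.5373 cycles


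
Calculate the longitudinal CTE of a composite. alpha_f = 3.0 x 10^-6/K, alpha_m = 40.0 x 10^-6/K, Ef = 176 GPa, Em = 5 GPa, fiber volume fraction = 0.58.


E1 = Ef*Vf + Em*(1-Vf) = 104.18
alpha_1 = (alpha_f*Ef*Vf + alpha_m*Em*(1-Vf))/E1 = 3.75 x 10^-6/K

3.75 x 10^-6/K


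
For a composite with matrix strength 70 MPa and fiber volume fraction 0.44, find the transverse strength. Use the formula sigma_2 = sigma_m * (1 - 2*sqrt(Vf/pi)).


factor = 1 - 2*sqrt(0.44/pi) = 0.2515
sigma_2 = 70 * 0.2515 = 17.61 MPa

17.61 MPa


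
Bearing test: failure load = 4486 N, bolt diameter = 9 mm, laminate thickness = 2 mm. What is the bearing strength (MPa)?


sigma_br = F/(d*h) = 4486/(9*2) = 249.2 MPa

249.2 MPa


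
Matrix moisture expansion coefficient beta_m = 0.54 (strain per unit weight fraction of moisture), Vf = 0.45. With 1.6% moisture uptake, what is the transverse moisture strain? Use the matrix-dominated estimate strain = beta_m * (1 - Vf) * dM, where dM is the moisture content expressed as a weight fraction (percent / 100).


dM = 1.6/100 = 0.016
strain = beta_m * (1-Vf) * dM = 0.54 * 0.55 * 0.016 = 0.004752

0.004752


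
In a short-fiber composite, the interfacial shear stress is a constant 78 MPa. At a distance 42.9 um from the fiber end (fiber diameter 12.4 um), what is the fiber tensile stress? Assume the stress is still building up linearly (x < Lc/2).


Force balance: sigma_f * (pi*d^2/4) = tau * (pi*d) * x  ->  sigma_f = 4 * tau * x / d
sigma_f = 4 * 78 * 42.9 / 12.4 = 1079.4 MPa

1079.4 MPa


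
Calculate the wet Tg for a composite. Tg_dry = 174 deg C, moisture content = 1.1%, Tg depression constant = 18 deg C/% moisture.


Tg_wet = Tg_dry - k*moisture = 174 - 18*1.1 = 154.2 deg C

154.2 deg C


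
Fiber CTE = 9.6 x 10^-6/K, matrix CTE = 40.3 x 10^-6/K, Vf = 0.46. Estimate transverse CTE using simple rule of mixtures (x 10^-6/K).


alpha_2 = alpha_f*Vf + alpha_m*(1-Vf) = 9.6*0.46 + 40.3*0.54 = 26.2 x 10^-6/K

26.2 x 10^-6/K


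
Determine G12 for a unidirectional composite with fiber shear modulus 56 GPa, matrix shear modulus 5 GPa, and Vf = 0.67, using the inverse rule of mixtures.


1/G12 = Vf/Gf + (1-Vf)/Gm = 0.67/56 + 0.33/5
G12 = 12.83 GPa

12.83 GPa


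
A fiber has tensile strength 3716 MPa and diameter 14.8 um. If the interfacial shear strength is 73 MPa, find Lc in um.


Lc = sigma_f * d / (2 * tau_i) = 3716 * 14.8 / (2 * 73) = 376.7 um

376.7 um


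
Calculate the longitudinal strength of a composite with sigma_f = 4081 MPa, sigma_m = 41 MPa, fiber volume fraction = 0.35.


sigma_1 = sigma_f*Vf + sigma_m*(1-Vf) = 4081*0.35 + 41*0.65 = 1455.0 MPa

1455.0 MPa


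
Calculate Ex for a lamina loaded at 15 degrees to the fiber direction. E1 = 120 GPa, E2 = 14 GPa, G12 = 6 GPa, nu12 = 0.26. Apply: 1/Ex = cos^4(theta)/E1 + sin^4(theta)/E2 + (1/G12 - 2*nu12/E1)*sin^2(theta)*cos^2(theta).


cos^4(15) = 0.870513, sin^4(15) = 0.004487, sin^2(15)*cos^2(15) = 0.0625
1/G12 - 2*nu12/E1 = 1/6 - 2*0.26/120 = 0.162333 GPa^-1
1/Ex = 0.870513/120 + 0.004487/14 + 0.162333*0.0625 = 0.0177206 GPa^-1
Ex = 56.43 GPa

56.43 GPa


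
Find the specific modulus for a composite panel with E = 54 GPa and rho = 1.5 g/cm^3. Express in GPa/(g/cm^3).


Specific stiffness = E/rho = 54/1.5 = 36.0 GPa/(g/cm^3)

36.0 GPa/(g/cm^3)


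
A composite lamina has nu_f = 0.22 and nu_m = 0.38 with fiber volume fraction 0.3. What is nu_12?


nu_12 = nu_f*Vf + nu_m*(1-Vf) = 0.22*0.3 + 0.38*0.7 = 0.332

0.332


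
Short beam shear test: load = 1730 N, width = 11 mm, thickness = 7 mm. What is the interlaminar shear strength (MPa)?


ILSS = 3F/(4bh) = 3*1730/(4*11*7) = 16.85 MPa

16.85 MPa


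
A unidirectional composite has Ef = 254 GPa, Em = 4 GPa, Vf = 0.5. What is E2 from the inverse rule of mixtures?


1/E2 = Vf/Ef + (1-Vf)/Em = 0.5/254 + 0.5/4
E2 = 7.88 GPa

7.88 GPa


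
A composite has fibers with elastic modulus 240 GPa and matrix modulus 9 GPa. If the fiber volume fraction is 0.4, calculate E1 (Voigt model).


E1 = Ef*Vf + Em*(1-Vf) = 240*0.4 + 9*0.6 = 101.4 GPa

101.4 GPa


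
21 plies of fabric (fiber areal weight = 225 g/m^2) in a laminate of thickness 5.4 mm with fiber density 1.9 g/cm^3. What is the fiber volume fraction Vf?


Vf = n * FAW / (rho_f * h * 1000) = 21 * 225 / (1.9 * 5.4 * 1000) = 0.4605

0.4605


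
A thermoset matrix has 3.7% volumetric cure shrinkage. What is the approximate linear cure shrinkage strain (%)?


Linear shrinkage ≈ vol_shrink/3 = 3.7/3 = 1.233%

1.233%


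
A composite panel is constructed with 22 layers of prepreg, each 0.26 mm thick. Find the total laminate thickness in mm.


h = n * t_ply = 22 * 0.26 = 5.72 mm

5.72 mm


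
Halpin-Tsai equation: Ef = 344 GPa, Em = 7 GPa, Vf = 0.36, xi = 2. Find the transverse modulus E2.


eta = (Ef/Em - 1)/(Ef/Em + xi) = (49.1429 - 1)/(49.1429 + 2) = 0.9413
E2 = Em*(1+xi*eta*Vf)/(1-eta*Vf) = 17.76 GPa

17.76 GPa


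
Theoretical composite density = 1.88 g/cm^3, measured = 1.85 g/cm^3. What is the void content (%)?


Void% = (rho_theo - rho_actual)/rho_theo * 100 = (1.88 - 1.85)/1.88 * 100 = 1.6%

1.6%


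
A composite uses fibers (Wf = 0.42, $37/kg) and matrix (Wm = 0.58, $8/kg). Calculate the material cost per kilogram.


Cost = cost_f*Wf + cost_m*Wm = 37*0.42 + 8*0.58 = $20.18/kg

$20.18/kg


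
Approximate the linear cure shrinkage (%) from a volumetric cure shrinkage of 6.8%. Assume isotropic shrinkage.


Linear shrinkage ≈ vol_shrink/3 = 6.8/3 = 2.267%

2.267%


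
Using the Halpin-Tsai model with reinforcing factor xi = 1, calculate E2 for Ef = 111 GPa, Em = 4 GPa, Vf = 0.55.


eta = (Ef/Em - 1)/(Ef/Em + xi) = (27.75 - 1)/(27.75 + 1) = 0.9304
E2 = Em*(1+xi*eta*Vf)/(1-eta*Vf) = 12.38 GPa

12.38 GPa


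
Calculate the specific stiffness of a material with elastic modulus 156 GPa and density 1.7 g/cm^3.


Specific stiffness = E/rho = 156/1.7 = 91.8 GPa/(g/cm^3)

91.8 GPa/(g/cm^3)


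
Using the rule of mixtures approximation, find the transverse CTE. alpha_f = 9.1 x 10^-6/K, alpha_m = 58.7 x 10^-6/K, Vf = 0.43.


alpha_2 = alpha_f*Vf + alpha_m*(1-Vf) = 9.1*0.43 + 58.7*0.57 = 37.4 x 10^-6/K

37.4 x 10^-6/K


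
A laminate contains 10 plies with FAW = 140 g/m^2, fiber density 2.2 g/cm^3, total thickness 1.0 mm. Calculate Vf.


Vf = n * FAW / (rho_f * h * 1000) = 10 * 140 / (2.2 * 1.0 * 1000) = 0.6364

0.6364


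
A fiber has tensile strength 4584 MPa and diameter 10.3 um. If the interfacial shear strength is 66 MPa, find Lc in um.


Lc = sigma_f * d / (2 * tau_i) = 4584 * 10.3 / (2 * 66) = 357.7 um

357.7 um


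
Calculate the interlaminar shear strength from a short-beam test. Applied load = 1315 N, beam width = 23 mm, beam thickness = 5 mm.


ILSS = 3F/(4bh) = 3*1315/(4*23*5) = 8.58 MPa

8.58 MPa


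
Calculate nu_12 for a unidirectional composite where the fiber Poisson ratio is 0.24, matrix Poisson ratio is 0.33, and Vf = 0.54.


nu_12 = nu_f*Vf + nu_m*(1-Vf) = 0.24*0.54 + 0.33*0.46 = 0.2814

0.2814


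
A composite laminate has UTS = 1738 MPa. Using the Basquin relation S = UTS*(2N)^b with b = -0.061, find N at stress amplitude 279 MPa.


N = 0.5 * (S/UTS)^(1/b) = 0.5 * (279/1738)^(1/-0.061) = 5.2804e+12 cycles

5.2804e+12 cycles


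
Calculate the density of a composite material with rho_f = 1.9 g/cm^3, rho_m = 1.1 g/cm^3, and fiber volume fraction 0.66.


rho_c = rho_f*Vf + rho_m*(1-Vf) = 1.9*0.66 + 1.1*0.34 = 1.628 g/cm^3

1.628 g/cm^3


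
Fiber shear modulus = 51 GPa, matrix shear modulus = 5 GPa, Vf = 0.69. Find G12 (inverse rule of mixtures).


1/G12 = Vf/Gf + (1-Vf)/Gm = 0.69/51 + 0.31/5
G12 = 13.24 GPa

13.24 GPa


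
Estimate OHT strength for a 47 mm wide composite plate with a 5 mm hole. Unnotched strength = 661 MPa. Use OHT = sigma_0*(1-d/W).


OHT = sigma_0*(1-d/W) = 661*(1-5/47) = 590.7 MPa

590.7 MPa


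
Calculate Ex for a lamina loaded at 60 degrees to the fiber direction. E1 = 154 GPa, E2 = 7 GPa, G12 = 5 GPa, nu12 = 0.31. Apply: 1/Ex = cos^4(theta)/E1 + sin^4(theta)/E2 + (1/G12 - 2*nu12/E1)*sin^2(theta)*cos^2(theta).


cos^4(60) = 0.0625, sin^4(60) = 0.5625, sin^2(60)*cos^2(60) = 0.1875
1/G12 - 2*nu12/E1 = 1/5 - 2*0.31/154 = 0.195974 GPa^-1
1/Ex = 0.0625/154 + 0.5625/7 + 0.195974*0.1875 = 0.1175081 GPa^-1
Ex = 8.51 GPa

8.51 GPa


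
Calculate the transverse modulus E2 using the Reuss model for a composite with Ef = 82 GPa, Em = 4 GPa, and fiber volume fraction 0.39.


1/E2 = Vf/Ef + (1-Vf)/Em = 0.39/82 + 0.61/4
E2 = 6.36 GPa

6.36 GPa


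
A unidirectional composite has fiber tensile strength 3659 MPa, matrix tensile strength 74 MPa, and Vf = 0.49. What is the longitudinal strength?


sigma_1 = sigma_f*Vf + sigma_m*(1-Vf) = 3659*0.49 + 74*0.51 = 1830.7 MPa

1830.7 MPa


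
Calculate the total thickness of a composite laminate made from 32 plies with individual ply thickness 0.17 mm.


h = n * t_ply = 32 * 0.17 = 5.44 mm

5.44 mm


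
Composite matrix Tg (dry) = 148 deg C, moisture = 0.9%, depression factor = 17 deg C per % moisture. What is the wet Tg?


Tg_wet = Tg_dry - k*moisture = 148 - 17*0.9 = 132.7 deg C

132.7 deg C


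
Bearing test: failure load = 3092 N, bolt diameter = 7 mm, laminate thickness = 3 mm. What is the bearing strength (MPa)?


sigma_br = F/(d*h) = 3092/(7*3) = 147.2 MPa

147.2 MPa


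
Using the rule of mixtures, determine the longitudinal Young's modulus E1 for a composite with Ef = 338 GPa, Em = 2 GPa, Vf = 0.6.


E1 = Ef*Vf + Em*(1-Vf) = 338*0.6 + 2*0.4 = 203.6 GPa

203.6 GPa


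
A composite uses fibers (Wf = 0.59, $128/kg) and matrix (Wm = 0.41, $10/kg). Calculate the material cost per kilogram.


Cost = cost_f*Wf + cost_m*Wm = 128*0.59 + 10*0.41 = $79.62/kg

$79.62/kg


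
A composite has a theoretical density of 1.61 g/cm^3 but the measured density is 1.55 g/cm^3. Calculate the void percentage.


Void% = (rho_theo - rho_actual)/rho_theo * 100 = (1.61 - 1.55)/1.61 * 100 = 3.73%

3.73%


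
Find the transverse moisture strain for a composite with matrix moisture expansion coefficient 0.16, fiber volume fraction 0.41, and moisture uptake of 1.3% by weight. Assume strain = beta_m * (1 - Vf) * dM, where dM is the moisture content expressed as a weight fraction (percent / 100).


dM = 1.3/100 = 0.013
strain = beta_m * (1-Vf) * dM = 0.16 * 0.59 * 0.013 = 0.0012272

0.0012272


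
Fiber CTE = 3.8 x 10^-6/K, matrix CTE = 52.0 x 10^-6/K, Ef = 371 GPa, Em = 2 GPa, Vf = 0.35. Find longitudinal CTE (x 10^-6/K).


E1 = Ef*Vf + Em*(1-Vf) = 131.15
alpha_1 = (alpha_f*Ef*Vf + alpha_m*Em*(1-Vf))/E1 = 4.28 x 10^-6/K

4.28 x 10^-6/K


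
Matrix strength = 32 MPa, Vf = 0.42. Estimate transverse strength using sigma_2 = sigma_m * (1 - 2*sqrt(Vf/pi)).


factor = 1 - 2*sqrt(0.42/pi) = 0.2687
sigma_2 = 32 * 0.2687 = 8.6 MPa

8.6 MPa


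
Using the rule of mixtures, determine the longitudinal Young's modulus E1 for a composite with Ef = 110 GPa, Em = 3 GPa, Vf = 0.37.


E1 = Ef*Vf + Em*(1-Vf) = 110*0.37 + 3*0.63 = 42.59 GPa

42.59 GPa


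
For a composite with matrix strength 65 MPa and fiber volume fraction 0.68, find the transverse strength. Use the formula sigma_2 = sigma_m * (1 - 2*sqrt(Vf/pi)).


factor = 1 - 2*sqrt(0.68/pi) = 0.0695
sigma_2 = 65 * 0.0695 = 4.52 MPa

4.52 MPa


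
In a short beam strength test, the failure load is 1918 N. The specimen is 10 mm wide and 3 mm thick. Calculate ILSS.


ILSS = 3F/(4bh) = 3*1918/(4*10*3) = 47.95 MPa

47.95 MPa


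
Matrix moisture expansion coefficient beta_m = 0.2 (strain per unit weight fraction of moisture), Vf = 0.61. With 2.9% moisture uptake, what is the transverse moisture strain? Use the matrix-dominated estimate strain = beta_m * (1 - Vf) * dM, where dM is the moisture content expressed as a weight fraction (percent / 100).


dM = 2.9/100 = 0.029
strain = beta_m * (1-Vf) * dM = 0.2 * 0.39 * 0.029 = 0.002262

0.002262


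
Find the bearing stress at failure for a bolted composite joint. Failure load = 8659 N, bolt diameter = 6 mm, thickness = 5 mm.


sigma_br = F/(d*h) = 8659/(6*5) = 288.6 MPa

288.6 MPa


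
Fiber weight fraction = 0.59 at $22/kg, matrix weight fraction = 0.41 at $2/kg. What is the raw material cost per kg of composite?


Cost = cost_f*Wf + cost_m*Wm = 22*0.59 + 2*0.41 = $13.8/kg

$13.8/kg


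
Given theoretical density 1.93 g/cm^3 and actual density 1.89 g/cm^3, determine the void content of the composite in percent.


Void% = (rho_theo - rho_actual)/rho_theo * 100 = (1.93 - 1.89)/1.93 * 100 = 2.07%

2.07%


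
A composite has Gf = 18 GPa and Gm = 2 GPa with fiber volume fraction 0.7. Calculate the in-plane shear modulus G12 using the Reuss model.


1/G12 = Vf/Gf + (1-Vf)/Gm = 0.7/18 + 0.3/2
G12 = 5.29 GPa

5.29 GPa


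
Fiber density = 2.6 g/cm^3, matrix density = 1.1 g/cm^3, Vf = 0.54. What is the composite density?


rho_c = rho_f*Vf + rho_m*(1-Vf) = 2.6*0.54 + 1.1*0.46 = 1.91 g/cm^3

1.91 g/cm^3


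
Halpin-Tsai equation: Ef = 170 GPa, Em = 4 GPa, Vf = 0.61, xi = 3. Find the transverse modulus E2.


eta = (Ef/Em - 1)/(Ef/Em + xi) = (42.5 - 1)/(42.5 + 3) = 0.9121
E2 = Em*(1+xi*eta*Vf)/(1-eta*Vf) = 24.07 GPa

24.07 GPa


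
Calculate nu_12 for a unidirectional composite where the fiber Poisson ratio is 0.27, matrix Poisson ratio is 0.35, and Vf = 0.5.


nu_12 = nu_f*Vf + nu_m*(1-Vf) = 0.27*0.5 + 0.35*0.5 = 0.31

0.31


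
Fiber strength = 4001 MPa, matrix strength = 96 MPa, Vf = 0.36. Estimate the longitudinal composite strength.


sigma_1 = sigma_f*Vf + sigma_m*(1-Vf) = 4001*0.36 + 96*0.64 = 1501.8 MPa

1501.8 MPa


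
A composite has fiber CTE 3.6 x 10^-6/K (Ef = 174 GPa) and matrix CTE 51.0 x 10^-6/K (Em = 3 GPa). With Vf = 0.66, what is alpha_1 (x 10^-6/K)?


E1 = Ef*Vf + Em*(1-Vf) = 115.86
alpha_1 = (alpha_f*Ef*Vf + alpha_m*Em*(1-Vf))/E1 = 4.02 x 10^-6/K

4.02 x 10^-6/K


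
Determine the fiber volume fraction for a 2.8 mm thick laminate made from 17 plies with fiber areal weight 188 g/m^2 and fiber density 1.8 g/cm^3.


Vf = n * FAW / (rho_f * h * 1000) = 17 * 188 / (1.8 * 2.8 * 1000) = 0.6341

0.6341


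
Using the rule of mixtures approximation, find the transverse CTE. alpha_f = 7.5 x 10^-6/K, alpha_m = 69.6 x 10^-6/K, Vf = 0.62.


alpha_2 = alpha_f*Vf + alpha_m*(1-Vf) = 7.5*0.62 + 69.6*0.38 = 31.1 x 10^-6/K

31.1 x 10^-6/K


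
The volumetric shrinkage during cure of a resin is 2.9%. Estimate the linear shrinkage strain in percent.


Linear shrinkage ≈ vol_shrink/3 = 2.9/3 = 0.967%

0.967%


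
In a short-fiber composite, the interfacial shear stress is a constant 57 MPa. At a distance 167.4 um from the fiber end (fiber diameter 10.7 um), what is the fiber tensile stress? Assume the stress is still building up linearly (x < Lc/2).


Force balance: sigma_f * (pi*d^2/4) = tau * (pi*d) * x  ->  sigma_f = 4 * tau * x / d
sigma_f = 4 * 57 * 167.4 / 10.7 = 3567.0 MPa

3567.0 MPa


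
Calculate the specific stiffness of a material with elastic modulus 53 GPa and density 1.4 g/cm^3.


Specific stiffness = E/rho = 53/1.4 = 37.9 GPa/(g/cm^3)

37.9 GPa/(g/cm^3)


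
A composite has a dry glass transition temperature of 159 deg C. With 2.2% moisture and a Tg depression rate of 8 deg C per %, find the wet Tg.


Tg_wet = Tg_dry - k*moisture = 159 - 8*2.2 = 141.4 deg C

141.4 deg C


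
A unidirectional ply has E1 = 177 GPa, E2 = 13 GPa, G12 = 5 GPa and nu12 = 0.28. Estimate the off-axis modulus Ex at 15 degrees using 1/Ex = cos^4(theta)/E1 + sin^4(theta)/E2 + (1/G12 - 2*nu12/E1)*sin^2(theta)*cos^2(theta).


cos^4(15) = 0.870513, sin^4(15) = 0.004487, sin^2(15)*cos^2(15) = 0.0625
1/G12 - 2*nu12/E1 = 1/5 - 2*0.28/177 = 0.196836 GPa^-1
1/Ex = 0.870513/177 + 0.004487/13 + 0.196836*0.0625 = 0.0175656 GPa^-1
Ex = 56.93 GPa

56.93 GPa


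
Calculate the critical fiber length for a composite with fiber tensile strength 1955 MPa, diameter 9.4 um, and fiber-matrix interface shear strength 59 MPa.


Lc = sigma_f * d / (2 * tau_i) = 1955 * 9.4 / (2 * 59) = 155.7 um

155.7 um


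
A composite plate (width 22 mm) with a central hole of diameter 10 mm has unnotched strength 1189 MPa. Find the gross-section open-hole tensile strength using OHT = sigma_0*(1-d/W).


OHT = sigma_0*(1-d/W) = 1189*(1-10/22) = 648.5 MPa

648.5 MPa


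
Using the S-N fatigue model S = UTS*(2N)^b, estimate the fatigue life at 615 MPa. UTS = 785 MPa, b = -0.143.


N = 0.5 * (S/UTS)^(1/b) = 0.5 * (615/785)^(1/-0.143) = 2.7554 cycles

2.7554 cycles


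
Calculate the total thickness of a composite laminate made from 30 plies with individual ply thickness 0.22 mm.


h = n * t_ply = 30 * 0.22 = 6.6 mm

6.6 mm


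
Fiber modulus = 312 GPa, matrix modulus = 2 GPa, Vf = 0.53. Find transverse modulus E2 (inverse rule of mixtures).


1/E2 = Vf/Ef + (1-Vf)/Em = 0.53/312 + 0.47/2
E2 = 4.22 GPa

4.22 GPa


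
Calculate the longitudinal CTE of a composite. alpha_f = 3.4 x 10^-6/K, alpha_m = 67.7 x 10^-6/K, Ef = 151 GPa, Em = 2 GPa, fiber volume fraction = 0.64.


E1 = Ef*Vf + Em*(1-Vf) = 97.36
alpha_1 = (alpha_f*Ef*Vf + alpha_m*Em*(1-Vf))/E1 = 3.88 x 10^-6/K

3.88 x 10^-6/K


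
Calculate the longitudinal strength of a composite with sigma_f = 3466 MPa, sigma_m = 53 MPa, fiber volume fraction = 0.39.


sigma_1 = sigma_f*Vf + sigma_m*(1-Vf) = 3466*0.39 + 53*0.61 = 1384.1 MPa

1384.1 MPa


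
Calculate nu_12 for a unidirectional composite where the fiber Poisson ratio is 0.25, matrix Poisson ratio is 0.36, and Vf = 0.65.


nu_12 = nu_f*Vf + nu_m*(1-Vf) = 0.25*0.65 + 0.36*0.35 = 0.2885

0.2885


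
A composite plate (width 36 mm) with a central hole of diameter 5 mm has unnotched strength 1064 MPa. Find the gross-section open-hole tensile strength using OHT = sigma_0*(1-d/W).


OHT = sigma_0*(1-d/W) = 1064*(1-5/36) = 916.2 MPa

916.2 MPa
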